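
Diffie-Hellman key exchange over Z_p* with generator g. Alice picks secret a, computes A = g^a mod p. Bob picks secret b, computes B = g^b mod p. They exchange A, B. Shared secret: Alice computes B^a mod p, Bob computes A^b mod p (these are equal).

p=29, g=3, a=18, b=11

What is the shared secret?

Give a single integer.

A = 3^18 mod 29  (bits of 18 = 10010)
  bit 0 = 1: r = r^2 * 3 mod 29 = 1^2 * 3 = 1*3 = 3
  bit 1 = 0: r = r^2 mod 29 = 3^2 = 9
  bit 2 = 0: r = r^2 mod 29 = 9^2 = 23
  bit 3 = 1: r = r^2 * 3 mod 29 = 23^2 * 3 = 7*3 = 21
  bit 4 = 0: r = r^2 mod 29 = 21^2 = 6
  -> A = 6
B = 3^11 mod 29  (bits of 11 = 1011)
  bit 0 = 1: r = r^2 * 3 mod 29 = 1^2 * 3 = 1*3 = 3
  bit 1 = 0: r = r^2 mod 29 = 3^2 = 9
  bit 2 = 1: r = r^2 * 3 mod 29 = 9^2 * 3 = 23*3 = 11
  bit 3 = 1: r = r^2 * 3 mod 29 = 11^2 * 3 = 5*3 = 15
  -> B = 15
s = B^a = 15^18 mod 29  (bits of 18 = 10010)
  bit 0 = 1: r = r^2 * 15 mod 29 = 1^2 * 15 = 1*15 = 15
  bit 1 = 0: r = r^2 mod 29 = 15^2 = 22
  bit 2 = 0: r = r^2 mod 29 = 22^2 = 20
  bit 3 = 1: r = r^2 * 15 mod 29 = 20^2 * 15 = 23*15 = 26
  bit 4 = 0: r = r^2 mod 29 = 26^2 = 9
  -> s = B^a = 9

Answer: 9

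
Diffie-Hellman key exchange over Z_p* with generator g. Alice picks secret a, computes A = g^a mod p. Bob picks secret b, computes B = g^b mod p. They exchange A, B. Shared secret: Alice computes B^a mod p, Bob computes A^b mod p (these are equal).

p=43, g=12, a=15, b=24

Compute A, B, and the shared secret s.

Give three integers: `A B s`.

Answer: 2 35 35

Derivation:
A = 12^15 mod 43  (bits of 15 = 1111)
  bit 0 = 1: r = r^2 * 12 mod 43 = 1^2 * 12 = 1*12 = 12
  bit 1 = 1: r = r^2 * 12 mod 43 = 12^2 * 12 = 15*12 = 8
  bit 2 = 1: r = r^2 * 12 mod 43 = 8^2 * 12 = 21*12 = 37
  bit 3 = 1: r = r^2 * 12 mod 43 = 37^2 * 12 = 36*12 = 2
  -> A = 2
B = 12^24 mod 43  (bits of 24 = 11000)
  bit 0 = 1: r = r^2 * 12 mod 43 = 1^2 * 12 = 1*12 = 12
  bit 1 = 1: r = r^2 * 12 mod 43 = 12^2 * 12 = 15*12 = 8
  bit 2 = 0: r = r^2 mod 43 = 8^2 = 21
  bit 3 = 0: r = r^2 mod 43 = 21^2 = 11
  bit 4 = 0: r = r^2 mod 43 = 11^2 = 35
  -> B = 35
s = B^a = 35^15 mod 43  (bits of 15 = 1111)
  bit 0 = 1: r = r^2 * 35 mod 43 = 1^2 * 35 = 1*35 = 35
  bit 1 = 1: r = r^2 * 35 mod 43 = 35^2 * 35 = 21*35 = 4
  bit 2 = 1: r = r^2 * 35 mod 43 = 4^2 * 35 = 16*35 = 1
  bit 3 = 1: r = r^2 * 35 mod 43 = 1^2 * 35 = 1*35 = 35
  -> s = B^a = 35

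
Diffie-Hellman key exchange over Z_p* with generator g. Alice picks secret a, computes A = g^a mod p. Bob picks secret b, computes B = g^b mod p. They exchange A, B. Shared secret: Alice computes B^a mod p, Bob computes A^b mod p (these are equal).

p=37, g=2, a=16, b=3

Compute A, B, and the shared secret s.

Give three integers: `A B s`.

A = 2^16 mod 37  (bits of 16 = 10000)
  bit 0 = 1: r = r^2 * 2 mod 37 = 1^2 * 2 = 1*2 = 2
  bit 1 = 0: r = r^2 mod 37 = 2^2 = 4
  bit 2 = 0: r = r^2 mod 37 = 4^2 = 16
  bit 3 = 0: r = r^2 mod 37 = 16^2 = 34
  bit 4 = 0: r = r^2 mod 37 = 34^2 = 9
  -> A = 9
B = 2^3 mod 37  (bits of 3 = 11)
  bit 0 = 1: r = r^2 * 2 mod 37 = 1^2 * 2 = 1*2 = 2
  bit 1 = 1: r = r^2 * 2 mod 37 = 2^2 * 2 = 4*2 = 8
  -> B = 8
s = B^a = 8^16 mod 37  (bits of 16 = 10000)
  bit 0 = 1: r = r^2 * 8 mod 37 = 1^2 * 8 = 1*8 = 8
  bit 1 = 0: r = r^2 mod 37 = 8^2 = 27
  bit 2 = 0: r = r^2 mod 37 = 27^2 = 26
  bit 3 = 0: r = r^2 mod 37 = 26^2 = 10
  bit 4 = 0: r = r^2 mod 37 = 10^2 = 26
  -> s = B^a = 26

Answer: 9 8 26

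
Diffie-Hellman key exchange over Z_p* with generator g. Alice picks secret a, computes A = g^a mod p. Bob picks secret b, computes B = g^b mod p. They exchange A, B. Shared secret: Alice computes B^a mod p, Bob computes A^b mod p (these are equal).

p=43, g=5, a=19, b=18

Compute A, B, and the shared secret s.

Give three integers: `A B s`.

A = 5^19 mod 43  (bits of 19 = 10011)
  bit 0 = 1: r = r^2 * 5 mod 43 = 1^2 * 5 = 1*5 = 5
  bit 1 = 0: r = r^2 mod 43 = 5^2 = 25
  bit 2 = 0: r = r^2 mod 43 = 25^2 = 23
  bit 3 = 1: r = r^2 * 5 mod 43 = 23^2 * 5 = 13*5 = 22
  bit 4 = 1: r = r^2 * 5 mod 43 = 22^2 * 5 = 11*5 = 12
  -> A = 12
B = 5^18 mod 43  (bits of 18 = 10010)
  bit 0 = 1: r = r^2 * 5 mod 43 = 1^2 * 5 = 1*5 = 5
  bit 1 = 0: r = r^2 mod 43 = 5^2 = 25
  bit 2 = 0: r = r^2 mod 43 = 25^2 = 23
  bit 3 = 1: r = r^2 * 5 mod 43 = 23^2 * 5 = 13*5 = 22
  bit 4 = 0: r = r^2 mod 43 = 22^2 = 11
  -> B = 11
s = B^a = 11^19 mod 43  (bits of 19 = 10011)
  bit 0 = 1: r = r^2 * 11 mod 43 = 1^2 * 11 = 1*11 = 11
  bit 1 = 0: r = r^2 mod 43 = 11^2 = 35
  bit 2 = 0: r = r^2 mod 43 = 35^2 = 21
  bit 3 = 1: r = r^2 * 11 mod 43 = 21^2 * 11 = 11*11 = 35
  bit 4 = 1: r = r^2 * 11 mod 43 = 35^2 * 11 = 21*11 = 16
  -> s = B^a = 16

Answer: 12 11 16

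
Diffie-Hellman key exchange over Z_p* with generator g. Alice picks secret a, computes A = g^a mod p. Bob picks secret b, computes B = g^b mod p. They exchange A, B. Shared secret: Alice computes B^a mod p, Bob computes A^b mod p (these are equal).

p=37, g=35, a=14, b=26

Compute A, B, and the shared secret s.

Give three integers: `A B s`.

Answer: 30 3 16

Derivation:
A = 35^14 mod 37  (bits of 14 = 1110)
  bit 0 = 1: r = r^2 * 35 mod 37 = 1^2 * 35 = 1*35 = 35
  bit 1 = 1: r = r^2 * 35 mod 37 = 35^2 * 35 = 4*35 = 29
  bit 2 = 1: r = r^2 * 35 mod 37 = 29^2 * 35 = 27*35 = 20
  bit 3 = 0: r = r^2 mod 37 = 20^2 = 30
  -> A = 30
B = 35^26 mod 37  (bits of 26 = 11010)
  bit 0 = 1: r = r^2 * 35 mod 37 = 1^2 * 35 = 1*35 = 35
  bit 1 = 1: r = r^2 * 35 mod 37 = 35^2 * 35 = 4*35 = 29
  bit 2 = 0: r = r^2 mod 37 = 29^2 = 27
  bit 3 = 1: r = r^2 * 35 mod 37 = 27^2 * 35 = 26*35 = 22
  bit 4 = 0: r = r^2 mod 37 = 22^2 = 3
  -> B = 3
s = B^a = 3^14 mod 37  (bits of 14 = 1110)
  bit 0 = 1: r = r^2 * 3 mod 37 = 1^2 * 3 = 1*3 = 3
  bit 1 = 1: r = r^2 * 3 mod 37 = 3^2 * 3 = 9*3 = 27
  bit 2 = 1: r = r^2 * 3 mod 37 = 27^2 * 3 = 26*3 = 4
  bit 3 = 0: r = r^2 mod 37 = 4^2 = 16
  -> s = B^a = 16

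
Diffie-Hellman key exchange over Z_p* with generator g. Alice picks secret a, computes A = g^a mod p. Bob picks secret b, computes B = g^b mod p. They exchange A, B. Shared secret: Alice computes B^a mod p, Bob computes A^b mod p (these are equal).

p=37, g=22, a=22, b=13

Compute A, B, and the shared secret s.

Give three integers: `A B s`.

Answer: 28 17 25

Derivation:
A = 22^22 mod 37  (bits of 22 = 10110)
  bit 0 = 1: r = r^2 * 22 mod 37 = 1^2 * 22 = 1*22 = 22
  bit 1 = 0: r = r^2 mod 37 = 22^2 = 3
  bit 2 = 1: r = r^2 * 22 mod 37 = 3^2 * 22 = 9*22 = 13
  bit 3 = 1: r = r^2 * 22 mod 37 = 13^2 * 22 = 21*22 = 18
  bit 4 = 0: r = r^2 mod 37 = 18^2 = 28
  -> A = 28
B = 22^13 mod 37  (bits of 13 = 1101)
  bit 0 = 1: r = r^2 * 22 mod 37 = 1^2 * 22 = 1*22 = 22
  bit 1 = 1: r = r^2 * 22 mod 37 = 22^2 * 22 = 3*22 = 29
  bit 2 = 0: r = r^2 mod 37 = 29^2 = 27
  bit 3 = 1: r = r^2 * 22 mod 37 = 27^2 * 22 = 26*22 = 17
  -> B = 17
s = B^a = 17^22 mod 37  (bits of 22 = 10110)
  bit 0 = 1: r = r^2 * 17 mod 37 = 1^2 * 17 = 1*17 = 17
  bit 1 = 0: r = r^2 mod 37 = 17^2 = 30
  bit 2 = 1: r = r^2 * 17 mod 37 = 30^2 * 17 = 12*17 = 19
  bit 3 = 1: r = r^2 * 17 mod 37 = 19^2 * 17 = 28*17 = 32
  bit 4 = 0: r = r^2 mod 37 = 32^2 = 25
  -> s = B^a = 25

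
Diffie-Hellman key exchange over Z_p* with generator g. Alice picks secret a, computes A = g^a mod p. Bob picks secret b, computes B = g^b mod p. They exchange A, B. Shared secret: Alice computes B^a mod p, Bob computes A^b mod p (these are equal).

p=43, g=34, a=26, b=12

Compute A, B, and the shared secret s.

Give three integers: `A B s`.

Answer: 10 16 21

Derivation:
A = 34^26 mod 43  (bits of 26 = 11010)
  bit 0 = 1: r = r^2 * 34 mod 43 = 1^2 * 34 = 1*34 = 34
  bit 1 = 1: r = r^2 * 34 mod 43 = 34^2 * 34 = 38*34 = 2
  bit 2 = 0: r = r^2 mod 43 = 2^2 = 4
  bit 3 = 1: r = r^2 * 34 mod 43 = 4^2 * 34 = 16*34 = 28
  bit 4 = 0: r = r^2 mod 43 = 28^2 = 10
  -> A = 10
B = 34^12 mod 43  (bits of 12 = 1100)
  bit 0 = 1: r = r^2 * 34 mod 43 = 1^2 * 34 = 1*34 = 34
  bit 1 = 1: r = r^2 * 34 mod 43 = 34^2 * 34 = 38*34 = 2
  bit 2 = 0: r = r^2 mod 43 = 2^2 = 4
  bit 3 = 0: r = r^2 mod 43 = 4^2 = 16
  -> B = 16
s = B^a = 16^26 mod 43  (bits of 26 = 11010)
  bit 0 = 1: r = r^2 * 16 mod 43 = 1^2 * 16 = 1*16 = 16
  bit 1 = 1: r = r^2 * 16 mod 43 = 16^2 * 16 = 41*16 = 11
  bit 2 = 0: r = r^2 mod 43 = 11^2 = 35
  bit 3 = 1: r = r^2 * 16 mod 43 = 35^2 * 16 = 21*16 = 35
  bit 4 = 0: r = r^2 mod 43 = 35^2 = 21
  -> s = B^a = 21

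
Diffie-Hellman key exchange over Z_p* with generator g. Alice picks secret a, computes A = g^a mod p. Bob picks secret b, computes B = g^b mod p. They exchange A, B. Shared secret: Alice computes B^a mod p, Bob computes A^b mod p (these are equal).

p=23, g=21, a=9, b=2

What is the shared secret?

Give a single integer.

A = 21^9 mod 23  (bits of 9 = 1001)
  bit 0 = 1: r = r^2 * 21 mod 23 = 1^2 * 21 = 1*21 = 21
  bit 1 = 0: r = r^2 mod 23 = 21^2 = 4
  bit 2 = 0: r = r^2 mod 23 = 4^2 = 16
  bit 3 = 1: r = r^2 * 21 mod 23 = 16^2 * 21 = 3*21 = 17
  -> A = 17
B = 21^2 mod 23  (bits of 2 = 10)
  bit 0 = 1: r = r^2 * 21 mod 23 = 1^2 * 21 = 1*21 = 21
  bit 1 = 0: r = r^2 mod 23 = 21^2 = 4
  -> B = 4
s = B^a = 4^9 mod 23  (bits of 9 = 1001)
  bit 0 = 1: r = r^2 * 4 mod 23 = 1^2 * 4 = 1*4 = 4
  bit 1 = 0: r = r^2 mod 23 = 4^2 = 16
  bit 2 = 0: r = r^2 mod 23 = 16^2 = 3
  bit 3 = 1: r = r^2 * 4 mod 23 = 3^2 * 4 = 9*4 = 13
  -> s = B^a = 13

Answer: 13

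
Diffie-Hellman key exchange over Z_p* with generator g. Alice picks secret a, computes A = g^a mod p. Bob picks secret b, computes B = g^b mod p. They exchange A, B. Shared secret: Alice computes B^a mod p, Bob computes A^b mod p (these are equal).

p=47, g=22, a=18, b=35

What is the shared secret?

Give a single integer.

Answer: 2

Derivation:
A = 22^18 mod 47  (bits of 18 = 10010)
  bit 0 = 1: r = r^2 * 22 mod 47 = 1^2 * 22 = 1*22 = 22
  bit 1 = 0: r = r^2 mod 47 = 22^2 = 14
  bit 2 = 0: r = r^2 mod 47 = 14^2 = 8
  bit 3 = 1: r = r^2 * 22 mod 47 = 8^2 * 22 = 17*22 = 45
  bit 4 = 0: r = r^2 mod 47 = 45^2 = 4
  -> A = 4
B = 22^35 mod 47  (bits of 35 = 100011)
  bit 0 = 1: r = r^2 * 22 mod 47 = 1^2 * 22 = 1*22 = 22
  bit 1 = 0: r = r^2 mod 47 = 22^2 = 14
  bit 2 = 0: r = r^2 mod 47 = 14^2 = 8
  bit 3 = 0: r = r^2 mod 47 = 8^2 = 17
  bit 4 = 1: r = r^2 * 22 mod 47 = 17^2 * 22 = 7*22 = 13
  bit 5 = 1: r = r^2 * 22 mod 47 = 13^2 * 22 = 28*22 = 5
  -> B = 5
s = B^a = 5^18 mod 47  (bits of 18 = 10010)
  bit 0 = 1: r = r^2 * 5 mod 47 = 1^2 * 5 = 1*5 = 5
  bit 1 = 0: r = r^2 mod 47 = 5^2 = 25
  bit 2 = 0: r = r^2 mod 47 = 25^2 = 14
  bit 3 = 1: r = r^2 * 5 mod 47 = 14^2 * 5 = 8*5 = 40
  bit 4 = 0: r = r^2 mod 47 = 40^2 = 2
  -> s = B^a = 2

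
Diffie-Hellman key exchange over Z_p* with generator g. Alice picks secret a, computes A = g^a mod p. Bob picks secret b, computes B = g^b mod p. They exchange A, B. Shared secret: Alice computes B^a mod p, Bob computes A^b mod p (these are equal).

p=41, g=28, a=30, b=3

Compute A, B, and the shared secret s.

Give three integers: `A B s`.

Answer: 32 17 9

Derivation:
A = 28^30 mod 41  (bits of 30 = 11110)
  bit 0 = 1: r = r^2 * 28 mod 41 = 1^2 * 28 = 1*28 = 28
  bit 1 = 1: r = r^2 * 28 mod 41 = 28^2 * 28 = 5*28 = 17
  bit 2 = 1: r = r^2 * 28 mod 41 = 17^2 * 28 = 2*28 = 15
  bit 3 = 1: r = r^2 * 28 mod 41 = 15^2 * 28 = 20*28 = 27
  bit 4 = 0: r = r^2 mod 41 = 27^2 = 32
  -> A = 32
B = 28^3 mod 41  (bits of 3 = 11)
  bit 0 = 1: r = r^2 * 28 mod 41 = 1^2 * 28 = 1*28 = 28
  bit 1 = 1: r = r^2 * 28 mod 41 = 28^2 * 28 = 5*28 = 17
  -> B = 17
s = B^a = 17^30 mod 41  (bits of 30 = 11110)
  bit 0 = 1: r = r^2 * 17 mod 41 = 1^2 * 17 = 1*17 = 17
  bit 1 = 1: r = r^2 * 17 mod 41 = 17^2 * 17 = 2*17 = 34
  bit 2 = 1: r = r^2 * 17 mod 41 = 34^2 * 17 = 8*17 = 13
  bit 3 = 1: r = r^2 * 17 mod 41 = 13^2 * 17 = 5*17 = 3
  bit 4 = 0: r = r^2 mod 41 = 3^2 = 9
  -> s = B^a = 9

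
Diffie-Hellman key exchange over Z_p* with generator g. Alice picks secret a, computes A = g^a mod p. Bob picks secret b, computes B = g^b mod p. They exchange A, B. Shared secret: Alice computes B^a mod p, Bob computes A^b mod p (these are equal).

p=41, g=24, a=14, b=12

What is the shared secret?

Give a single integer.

A = 24^14 mod 41  (bits of 14 = 1110)
  bit 0 = 1: r = r^2 * 24 mod 41 = 1^2 * 24 = 1*24 = 24
  bit 1 = 1: r = r^2 * 24 mod 41 = 24^2 * 24 = 2*24 = 7
  bit 2 = 1: r = r^2 * 24 mod 41 = 7^2 * 24 = 8*24 = 28
  bit 3 = 0: r = r^2 mod 41 = 28^2 = 5
  -> A = 5
B = 24^12 mod 41  (bits of 12 = 1100)
  bit 0 = 1: r = r^2 * 24 mod 41 = 1^2 * 24 = 1*24 = 24
  bit 1 = 1: r = r^2 * 24 mod 41 = 24^2 * 24 = 2*24 = 7
  bit 2 = 0: r = r^2 mod 41 = 7^2 = 8
  bit 3 = 0: r = r^2 mod 41 = 8^2 = 23
  -> B = 23
s = B^a = 23^14 mod 41  (bits of 14 = 1110)
  bit 0 = 1: r = r^2 * 23 mod 41 = 1^2 * 23 = 1*23 = 23
  bit 1 = 1: r = r^2 * 23 mod 41 = 23^2 * 23 = 37*23 = 31
  bit 2 = 1: r = r^2 * 23 mod 41 = 31^2 * 23 = 18*23 = 4
  bit 3 = 0: r = r^2 mod 41 = 4^2 = 16
  -> s = B^a = 16

Answer: 16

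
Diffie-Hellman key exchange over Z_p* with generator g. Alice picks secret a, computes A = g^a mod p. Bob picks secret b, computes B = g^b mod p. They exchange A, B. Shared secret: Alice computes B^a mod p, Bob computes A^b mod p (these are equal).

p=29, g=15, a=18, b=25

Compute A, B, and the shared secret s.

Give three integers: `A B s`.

A = 15^18 mod 29  (bits of 18 = 10010)
  bit 0 = 1: r = r^2 * 15 mod 29 = 1^2 * 15 = 1*15 = 15
  bit 1 = 0: r = r^2 mod 29 = 15^2 = 22
  bit 2 = 0: r = r^2 mod 29 = 22^2 = 20
  bit 3 = 1: r = r^2 * 15 mod 29 = 20^2 * 15 = 23*15 = 26
  bit 4 = 0: r = r^2 mod 29 = 26^2 = 9
  -> A = 9
B = 15^25 mod 29  (bits of 25 = 11001)
  bit 0 = 1: r = r^2 * 15 mod 29 = 1^2 * 15 = 1*15 = 15
  bit 1 = 1: r = r^2 * 15 mod 29 = 15^2 * 15 = 22*15 = 11
  bit 2 = 0: r = r^2 mod 29 = 11^2 = 5
  bit 3 = 0: r = r^2 mod 29 = 5^2 = 25
  bit 4 = 1: r = r^2 * 15 mod 29 = 25^2 * 15 = 16*15 = 8
  -> B = 8
s = B^a = 8^18 mod 29  (bits of 18 = 10010)
  bit 0 = 1: r = r^2 * 8 mod 29 = 1^2 * 8 = 1*8 = 8
  bit 1 = 0: r = r^2 mod 29 = 8^2 = 6
  bit 2 = 0: r = r^2 mod 29 = 6^2 = 7
  bit 3 = 1: r = r^2 * 8 mod 29 = 7^2 * 8 = 20*8 = 15
  bit 4 = 0: r = r^2 mod 29 = 15^2 = 22
  -> s = B^a = 22

Answer: 9 8 22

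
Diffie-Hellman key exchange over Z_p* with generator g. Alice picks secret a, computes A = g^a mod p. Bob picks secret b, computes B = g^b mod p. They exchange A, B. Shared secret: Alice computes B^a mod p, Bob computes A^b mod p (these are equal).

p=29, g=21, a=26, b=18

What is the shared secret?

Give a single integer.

Answer: 16

Derivation:
A = 21^26 mod 29  (bits of 26 = 11010)
  bit 0 = 1: r = r^2 * 21 mod 29 = 1^2 * 21 = 1*21 = 21
  bit 1 = 1: r = r^2 * 21 mod 29 = 21^2 * 21 = 6*21 = 10
  bit 2 = 0: r = r^2 mod 29 = 10^2 = 13
  bit 3 = 1: r = r^2 * 21 mod 29 = 13^2 * 21 = 24*21 = 11
  bit 4 = 0: r = r^2 mod 29 = 11^2 = 5
  -> A = 5
B = 21^18 mod 29  (bits of 18 = 10010)
  bit 0 = 1: r = r^2 * 21 mod 29 = 1^2 * 21 = 1*21 = 21
  bit 1 = 0: r = r^2 mod 29 = 21^2 = 6
  bit 2 = 0: r = r^2 mod 29 = 6^2 = 7
  bit 3 = 1: r = r^2 * 21 mod 29 = 7^2 * 21 = 20*21 = 14
  bit 4 = 0: r = r^2 mod 29 = 14^2 = 22
  -> B = 22
s = B^a = 22^26 mod 29  (bits of 26 = 11010)
  bit 0 = 1: r = r^2 * 22 mod 29 = 1^2 * 22 = 1*22 = 22
  bit 1 = 1: r = r^2 * 22 mod 29 = 22^2 * 22 = 20*22 = 5
  bit 2 = 0: r = r^2 mod 29 = 5^2 = 25
  bit 3 = 1: r = r^2 * 22 mod 29 = 25^2 * 22 = 16*22 = 4
  bit 4 = 0: r = r^2 mod 29 = 4^2 = 16
  -> s = B^a = 16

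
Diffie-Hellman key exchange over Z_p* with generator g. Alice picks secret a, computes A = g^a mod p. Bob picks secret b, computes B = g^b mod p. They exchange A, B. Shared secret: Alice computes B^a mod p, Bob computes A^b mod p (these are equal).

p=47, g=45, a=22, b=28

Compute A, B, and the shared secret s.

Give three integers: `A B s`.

Answer: 24 32 25

Derivation:
A = 45^22 mod 47  (bits of 22 = 10110)
  bit 0 = 1: r = r^2 * 45 mod 47 = 1^2 * 45 = 1*45 = 45
  bit 1 = 0: r = r^2 mod 47 = 45^2 = 4
  bit 2 = 1: r = r^2 * 45 mod 47 = 4^2 * 45 = 16*45 = 15
  bit 3 = 1: r = r^2 * 45 mod 47 = 15^2 * 45 = 37*45 = 20
  bit 4 = 0: r = r^2 mod 47 = 20^2 = 24
  -> A = 24
B = 45^28 mod 47  (bits of 28 = 11100)
  bit 0 = 1: r = r^2 * 45 mod 47 = 1^2 * 45 = 1*45 = 45
  bit 1 = 1: r = r^2 * 45 mod 47 = 45^2 * 45 = 4*45 = 39
  bit 2 = 1: r = r^2 * 45 mod 47 = 39^2 * 45 = 17*45 = 13
  bit 3 = 0: r = r^2 mod 47 = 13^2 = 28
  bit 4 = 0: r = r^2 mod 47 = 28^2 = 32
  -> B = 32
s = B^a = 32^22 mod 47  (bits of 22 = 10110)
  bit 0 = 1: r = r^2 * 32 mod 47 = 1^2 * 32 = 1*32 = 32
  bit 1 = 0: r = r^2 mod 47 = 32^2 = 37
  bit 2 = 1: r = r^2 * 32 mod 47 = 37^2 * 32 = 6*32 = 4
  bit 3 = 1: r = r^2 * 32 mod 47 = 4^2 * 32 = 16*32 = 42
  bit 4 = 0: r = r^2 mod 47 = 42^2 = 25
  -> s = B^a = 25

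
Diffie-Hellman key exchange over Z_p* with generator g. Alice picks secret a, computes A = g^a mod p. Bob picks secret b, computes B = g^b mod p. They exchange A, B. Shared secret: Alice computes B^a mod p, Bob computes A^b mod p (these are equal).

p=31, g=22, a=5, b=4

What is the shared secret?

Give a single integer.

A = 22^5 mod 31  (bits of 5 = 101)
  bit 0 = 1: r = r^2 * 22 mod 31 = 1^2 * 22 = 1*22 = 22
  bit 1 = 0: r = r^2 mod 31 = 22^2 = 19
  bit 2 = 1: r = r^2 * 22 mod 31 = 19^2 * 22 = 20*22 = 6
  -> A = 6
B = 22^4 mod 31  (bits of 4 = 100)
  bit 0 = 1: r = r^2 * 22 mod 31 = 1^2 * 22 = 1*22 = 22
  bit 1 = 0: r = r^2 mod 31 = 22^2 = 19
  bit 2 = 0: r = r^2 mod 31 = 19^2 = 20
  -> B = 20
s = B^a = 20^5 mod 31  (bits of 5 = 101)
  bit 0 = 1: r = r^2 * 20 mod 31 = 1^2 * 20 = 1*20 = 20
  bit 1 = 0: r = r^2 mod 31 = 20^2 = 28
  bit 2 = 1: r = r^2 * 20 mod 31 = 28^2 * 20 = 9*20 = 25
  -> s = B^a = 25

Answer: 25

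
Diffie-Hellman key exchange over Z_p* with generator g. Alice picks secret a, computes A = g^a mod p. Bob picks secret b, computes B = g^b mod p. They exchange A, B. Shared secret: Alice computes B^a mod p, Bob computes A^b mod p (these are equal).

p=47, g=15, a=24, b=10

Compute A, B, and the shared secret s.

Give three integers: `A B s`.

Answer: 32 16 16

Derivation:
A = 15^24 mod 47  (bits of 24 = 11000)
  bit 0 = 1: r = r^2 * 15 mod 47 = 1^2 * 15 = 1*15 = 15
  bit 1 = 1: r = r^2 * 15 mod 47 = 15^2 * 15 = 37*15 = 38
  bit 2 = 0: r = r^2 mod 47 = 38^2 = 34
  bit 3 = 0: r = r^2 mod 47 = 34^2 = 28
  bit 4 = 0: r = r^2 mod 47 = 28^2 = 32
  -> A = 32
B = 15^10 mod 47  (bits of 10 = 1010)
  bit 0 = 1: r = r^2 * 15 mod 47 = 1^2 * 15 = 1*15 = 15
  bit 1 = 0: r = r^2 mod 47 = 15^2 = 37
  bit 2 = 1: r = r^2 * 15 mod 47 = 37^2 * 15 = 6*15 = 43
  bit 3 = 0: r = r^2 mod 47 = 43^2 = 16
  -> B = 16
s = B^a = 16^24 mod 47  (bits of 24 = 11000)
  bit 0 = 1: r = r^2 * 16 mod 47 = 1^2 * 16 = 1*16 = 16
  bit 1 = 1: r = r^2 * 16 mod 47 = 16^2 * 16 = 21*16 = 7
  bit 2 = 0: r = r^2 mod 47 = 7^2 = 2
  bit 3 = 0: r = r^2 mod 47 = 2^2 = 4
  bit 4 = 0: r = r^2 mod 47 = 4^2 = 16
  -> s = B^a = 16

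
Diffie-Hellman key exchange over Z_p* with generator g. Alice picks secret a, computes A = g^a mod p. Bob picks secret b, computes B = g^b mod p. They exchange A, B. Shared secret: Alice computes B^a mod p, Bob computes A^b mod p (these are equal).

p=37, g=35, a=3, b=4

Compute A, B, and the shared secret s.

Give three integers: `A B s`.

A = 35^3 mod 37  (bits of 3 = 11)
  bit 0 = 1: r = r^2 * 35 mod 37 = 1^2 * 35 = 1*35 = 35
  bit 1 = 1: r = r^2 * 35 mod 37 = 35^2 * 35 = 4*35 = 29
  -> A = 29
B = 35^4 mod 37  (bits of 4 = 100)
  bit 0 = 1: r = r^2 * 35 mod 37 = 1^2 * 35 = 1*35 = 35
  bit 1 = 0: r = r^2 mod 37 = 35^2 = 4
  bit 2 = 0: r = r^2 mod 37 = 4^2 = 16
  -> B = 16
s = B^a = 16^3 mod 37  (bits of 3 = 11)
  bit 0 = 1: r = r^2 * 16 mod 37 = 1^2 * 16 = 1*16 = 16
  bit 1 = 1: r = r^2 * 16 mod 37 = 16^2 * 16 = 34*16 = 26
  -> s = B^a = 26

Answer: 29 16 26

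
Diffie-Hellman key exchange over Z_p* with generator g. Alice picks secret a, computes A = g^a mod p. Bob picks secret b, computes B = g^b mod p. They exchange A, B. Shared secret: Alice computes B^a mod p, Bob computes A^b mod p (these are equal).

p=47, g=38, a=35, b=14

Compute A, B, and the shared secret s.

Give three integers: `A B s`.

A = 38^35 mod 47  (bits of 35 = 100011)
  bit 0 = 1: r = r^2 * 38 mod 47 = 1^2 * 38 = 1*38 = 38
  bit 1 = 0: r = r^2 mod 47 = 38^2 = 34
  bit 2 = 0: r = r^2 mod 47 = 34^2 = 28
  bit 3 = 0: r = r^2 mod 47 = 28^2 = 32
  bit 4 = 1: r = r^2 * 38 mod 47 = 32^2 * 38 = 37*38 = 43
  bit 5 = 1: r = r^2 * 38 mod 47 = 43^2 * 38 = 16*38 = 44
  -> A = 44
B = 38^14 mod 47  (bits of 14 = 1110)
  bit 0 = 1: r = r^2 * 38 mod 47 = 1^2 * 38 = 1*38 = 38
  bit 1 = 1: r = r^2 * 38 mod 47 = 38^2 * 38 = 34*38 = 23
  bit 2 = 1: r = r^2 * 38 mod 47 = 23^2 * 38 = 12*38 = 33
  bit 3 = 0: r = r^2 mod 47 = 33^2 = 8
  -> B = 8
s = B^a = 8^35 mod 47  (bits of 35 = 100011)
  bit 0 = 1: r = r^2 * 8 mod 47 = 1^2 * 8 = 1*8 = 8
  bit 1 = 0: r = r^2 mod 47 = 8^2 = 17
  bit 2 = 0: r = r^2 mod 47 = 17^2 = 7
  bit 3 = 0: r = r^2 mod 47 = 7^2 = 2
  bit 4 = 1: r = r^2 * 8 mod 47 = 2^2 * 8 = 4*8 = 32
  bit 5 = 1: r = r^2 * 8 mod 47 = 32^2 * 8 = 37*8 = 14
  -> s = B^a = 14

Answer: 44 8 14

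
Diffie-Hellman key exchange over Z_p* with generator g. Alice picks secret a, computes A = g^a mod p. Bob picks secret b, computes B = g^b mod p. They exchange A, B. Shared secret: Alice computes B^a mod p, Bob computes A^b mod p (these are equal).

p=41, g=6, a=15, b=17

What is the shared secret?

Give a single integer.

Answer: 3

Derivation:
A = 6^15 mod 41  (bits of 15 = 1111)
  bit 0 = 1: r = r^2 * 6 mod 41 = 1^2 * 6 = 1*6 = 6
  bit 1 = 1: r = r^2 * 6 mod 41 = 6^2 * 6 = 36*6 = 11
  bit 2 = 1: r = r^2 * 6 mod 41 = 11^2 * 6 = 39*6 = 29
  bit 3 = 1: r = r^2 * 6 mod 41 = 29^2 * 6 = 21*6 = 3
  -> A = 3
B = 6^17 mod 41  (bits of 17 = 10001)
  bit 0 = 1: r = r^2 * 6 mod 41 = 1^2 * 6 = 1*6 = 6
  bit 1 = 0: r = r^2 mod 41 = 6^2 = 36
  bit 2 = 0: r = r^2 mod 41 = 36^2 = 25
  bit 3 = 0: r = r^2 mod 41 = 25^2 = 10
  bit 4 = 1: r = r^2 * 6 mod 41 = 10^2 * 6 = 18*6 = 26
  -> B = 26
s = B^a = 26^15 mod 41  (bits of 15 = 1111)
  bit 0 = 1: r = r^2 * 26 mod 41 = 1^2 * 26 = 1*26 = 26
  bit 1 = 1: r = r^2 * 26 mod 41 = 26^2 * 26 = 20*26 = 28
  bit 2 = 1: r = r^2 * 26 mod 41 = 28^2 * 26 = 5*26 = 7
  bit 3 = 1: r = r^2 * 26 mod 41 = 7^2 * 26 = 8*26 = 3
  -> s = B^a = 3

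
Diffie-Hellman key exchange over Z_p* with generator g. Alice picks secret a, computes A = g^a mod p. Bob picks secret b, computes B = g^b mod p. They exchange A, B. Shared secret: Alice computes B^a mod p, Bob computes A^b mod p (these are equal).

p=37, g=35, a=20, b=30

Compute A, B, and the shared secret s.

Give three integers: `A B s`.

Answer: 33 11 10

Derivation:
A = 35^20 mod 37  (bits of 20 = 10100)
  bit 0 = 1: r = r^2 * 35 mod 37 = 1^2 * 35 = 1*35 = 35
  bit 1 = 0: r = r^2 mod 37 = 35^2 = 4
  bit 2 = 1: r = r^2 * 35 mod 37 = 4^2 * 35 = 16*35 = 5
  bit 3 = 0: r = r^2 mod 37 = 5^2 = 25
  bit 4 = 0: r = r^2 mod 37 = 25^2 = 33
  -> A = 33
B = 35^30 mod 37  (bits of 30 = 11110)
  bit 0 = 1: r = r^2 * 35 mod 37 = 1^2 * 35 = 1*35 = 35
  bit 1 = 1: r = r^2 * 35 mod 37 = 35^2 * 35 = 4*35 = 29
  bit 2 = 1: r = r^2 * 35 mod 37 = 29^2 * 35 = 27*35 = 20
  bit 3 = 1: r = r^2 * 35 mod 37 = 20^2 * 35 = 30*35 = 14
  bit 4 = 0: r = r^2 mod 37 = 14^2 = 11
  -> B = 11
s = B^a = 11^20 mod 37  (bits of 20 = 10100)
  bit 0 = 1: r = r^2 * 11 mod 37 = 1^2 * 11 = 1*11 = 11
  bit 1 = 0: r = r^2 mod 37 = 11^2 = 10
  bit 2 = 1: r = r^2 * 11 mod 37 = 10^2 * 11 = 26*11 = 27
  bit 3 = 0: r = r^2 mod 37 = 27^2 = 26
  bit 4 = 0: r = r^2 mod 37 = 26^2 = 10
  -> s = B^a = 10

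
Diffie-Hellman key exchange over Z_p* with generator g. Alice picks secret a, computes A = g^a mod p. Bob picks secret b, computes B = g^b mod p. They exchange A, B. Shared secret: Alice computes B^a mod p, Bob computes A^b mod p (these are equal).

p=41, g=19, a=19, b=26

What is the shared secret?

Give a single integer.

Answer: 39

Derivation:
A = 19^19 mod 41  (bits of 19 = 10011)
  bit 0 = 1: r = r^2 * 19 mod 41 = 1^2 * 19 = 1*19 = 19
  bit 1 = 0: r = r^2 mod 41 = 19^2 = 33
  bit 2 = 0: r = r^2 mod 41 = 33^2 = 23
  bit 3 = 1: r = r^2 * 19 mod 41 = 23^2 * 19 = 37*19 = 6
  bit 4 = 1: r = r^2 * 19 mod 41 = 6^2 * 19 = 36*19 = 28
  -> A = 28
B = 19^26 mod 41  (bits of 26 = 11010)
  bit 0 = 1: r = r^2 * 19 mod 41 = 1^2 * 19 = 1*19 = 19
  bit 1 = 1: r = r^2 * 19 mod 41 = 19^2 * 19 = 33*19 = 12
  bit 2 = 0: r = r^2 mod 41 = 12^2 = 21
  bit 3 = 1: r = r^2 * 19 mod 41 = 21^2 * 19 = 31*19 = 15
  bit 4 = 0: r = r^2 mod 41 = 15^2 = 20
  -> B = 20
s = B^a = 20^19 mod 41  (bits of 19 = 10011)
  bit 0 = 1: r = r^2 * 20 mod 41 = 1^2 * 20 = 1*20 = 20
  bit 1 = 0: r = r^2 mod 41 = 20^2 = 31
  bit 2 = 0: r = r^2 mod 41 = 31^2 = 18
  bit 3 = 1: r = r^2 * 20 mod 41 = 18^2 * 20 = 37*20 = 2
  bit 4 = 1: r = r^2 * 20 mod 41 = 2^2 * 20 = 4*20 = 39
  -> s = B^a = 39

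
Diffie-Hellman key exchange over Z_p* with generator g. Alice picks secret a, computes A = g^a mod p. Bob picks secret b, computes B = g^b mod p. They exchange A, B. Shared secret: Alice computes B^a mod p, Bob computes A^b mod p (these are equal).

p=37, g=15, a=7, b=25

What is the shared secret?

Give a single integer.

A = 15^7 mod 37  (bits of 7 = 111)
  bit 0 = 1: r = r^2 * 15 mod 37 = 1^2 * 15 = 1*15 = 15
  bit 1 = 1: r = r^2 * 15 mod 37 = 15^2 * 15 = 3*15 = 8
  bit 2 = 1: r = r^2 * 15 mod 37 = 8^2 * 15 = 27*15 = 35
  -> A = 35
B = 15^25 mod 37  (bits of 25 = 11001)
  bit 0 = 1: r = r^2 * 15 mod 37 = 1^2 * 15 = 1*15 = 15
  bit 1 = 1: r = r^2 * 15 mod 37 = 15^2 * 15 = 3*15 = 8
  bit 2 = 0: r = r^2 mod 37 = 8^2 = 27
  bit 3 = 0: r = r^2 mod 37 = 27^2 = 26
  bit 4 = 1: r = r^2 * 15 mod 37 = 26^2 * 15 = 10*15 = 2
  -> B = 2
s = B^a = 2^7 mod 37  (bits of 7 = 111)
  bit 0 = 1: r = r^2 * 2 mod 37 = 1^2 * 2 = 1*2 = 2
  bit 1 = 1: r = r^2 * 2 mod 37 = 2^2 * 2 = 4*2 = 8
  bit 2 = 1: r = r^2 * 2 mod 37 = 8^2 * 2 = 27*2 = 17
  -> s = B^a = 17

Answer: 17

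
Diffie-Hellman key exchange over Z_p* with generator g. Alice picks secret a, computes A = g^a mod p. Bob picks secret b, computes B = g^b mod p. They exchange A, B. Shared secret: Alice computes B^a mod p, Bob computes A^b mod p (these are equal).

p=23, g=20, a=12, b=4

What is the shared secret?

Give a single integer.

Answer: 12

Derivation:
A = 20^12 mod 23  (bits of 12 = 1100)
  bit 0 = 1: r = r^2 * 20 mod 23 = 1^2 * 20 = 1*20 = 20
  bit 1 = 1: r = r^2 * 20 mod 23 = 20^2 * 20 = 9*20 = 19
  bit 2 = 0: r = r^2 mod 23 = 19^2 = 16
  bit 3 = 0: r = r^2 mod 23 = 16^2 = 3
  -> A = 3
B = 20^4 mod 23  (bits of 4 = 100)
  bit 0 = 1: r = r^2 * 20 mod 23 = 1^2 * 20 = 1*20 = 20
  bit 1 = 0: r = r^2 mod 23 = 20^2 = 9
  bit 2 = 0: r = r^2 mod 23 = 9^2 = 12
  -> B = 12
s = B^a = 12^12 mod 23  (bits of 12 = 1100)
  bit 0 = 1: r = r^2 * 12 mod 23 = 1^2 * 12 = 1*12 = 12
  bit 1 = 1: r = r^2 * 12 mod 23 = 12^2 * 12 = 6*12 = 3
  bit 2 = 0: r = r^2 mod 23 = 3^2 = 9
  bit 3 = 0: r = r^2 mod 23 = 9^2 = 12
  -> s = B^a = 12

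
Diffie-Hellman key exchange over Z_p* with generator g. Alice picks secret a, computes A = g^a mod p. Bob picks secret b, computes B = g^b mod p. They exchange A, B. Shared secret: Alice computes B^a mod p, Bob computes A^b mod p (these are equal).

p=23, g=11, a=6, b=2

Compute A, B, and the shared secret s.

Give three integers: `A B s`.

Answer: 9 6 12

Derivation:
A = 11^6 mod 23  (bits of 6 = 110)
  bit 0 = 1: r = r^2 * 11 mod 23 = 1^2 * 11 = 1*11 = 11
  bit 1 = 1: r = r^2 * 11 mod 23 = 11^2 * 11 = 6*11 = 20
  bit 2 = 0: r = r^2 mod 23 = 20^2 = 9
  -> A = 9
B = 11^2 mod 23  (bits of 2 = 10)
  bit 0 = 1: r = r^2 * 11 mod 23 = 1^2 * 11 = 1*11 = 11
  bit 1 = 0: r = r^2 mod 23 = 11^2 = 6
  -> B = 6
s = B^a = 6^6 mod 23  (bits of 6 = 110)
  bit 0 = 1: r = r^2 * 6 mod 23 = 1^2 * 6 = 1*6 = 6
  bit 1 = 1: r = r^2 * 6 mod 23 = 6^2 * 6 = 13*6 = 9
  bit 2 = 0: r = r^2 mod 23 = 9^2 = 12
  -> s = B^a = 12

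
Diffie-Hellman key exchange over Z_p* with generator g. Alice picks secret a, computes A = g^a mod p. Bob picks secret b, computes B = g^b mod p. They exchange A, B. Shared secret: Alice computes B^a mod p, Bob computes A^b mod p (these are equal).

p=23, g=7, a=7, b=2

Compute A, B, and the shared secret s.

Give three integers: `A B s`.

A = 7^7 mod 23  (bits of 7 = 111)
  bit 0 = 1: r = r^2 * 7 mod 23 = 1^2 * 7 = 1*7 = 7
  bit 1 = 1: r = r^2 * 7 mod 23 = 7^2 * 7 = 3*7 = 21
  bit 2 = 1: r = r^2 * 7 mod 23 = 21^2 * 7 = 4*7 = 5
  -> A = 5
B = 7^2 mod 23  (bits of 2 = 10)
  bit 0 = 1: r = r^2 * 7 mod 23 = 1^2 * 7 = 1*7 = 7
  bit 1 = 0: r = r^2 mod 23 = 7^2 = 3
  -> B = 3
s = B^a = 3^7 mod 23  (bits of 7 = 111)
  bit 0 = 1: r = r^2 * 3 mod 23 = 1^2 * 3 = 1*3 = 3
  bit 1 = 1: r = r^2 * 3 mod 23 = 3^2 * 3 = 9*3 = 4
  bit 2 = 1: r = r^2 * 3 mod 23 = 4^2 * 3 = 16*3 = 2
  -> s = B^a = 2

Answer: 5 3 2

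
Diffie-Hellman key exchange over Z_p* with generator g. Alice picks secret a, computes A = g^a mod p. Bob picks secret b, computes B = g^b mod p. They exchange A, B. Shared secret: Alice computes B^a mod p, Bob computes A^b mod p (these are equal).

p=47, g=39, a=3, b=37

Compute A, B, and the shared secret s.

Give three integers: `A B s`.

Answer: 5 44 20

Derivation:
A = 39^3 mod 47  (bits of 3 = 11)
  bit 0 = 1: r = r^2 * 39 mod 47 = 1^2 * 39 = 1*39 = 39
  bit 1 = 1: r = r^2 * 39 mod 47 = 39^2 * 39 = 17*39 = 5
  -> A = 5
B = 39^37 mod 47  (bits of 37 = 100101)
  bit 0 = 1: r = r^2 * 39 mod 47 = 1^2 * 39 = 1*39 = 39
  bit 1 = 0: r = r^2 mod 47 = 39^2 = 17
  bit 2 = 0: r = r^2 mod 47 = 17^2 = 7
  bit 3 = 1: r = r^2 * 39 mod 47 = 7^2 * 39 = 2*39 = 31
  bit 4 = 0: r = r^2 mod 47 = 31^2 = 21
  bit 5 = 1: r = r^2 * 39 mod 47 = 21^2 * 39 = 18*39 = 44
  -> B = 44
s = B^a = 44^3 mod 47  (bits of 3 = 11)
  bit 0 = 1: r = r^2 * 44 mod 47 = 1^2 * 44 = 1*44 = 44
  bit 1 = 1: r = r^2 * 44 mod 47 = 44^2 * 44 = 9*44 = 20
  -> s = B^a = 20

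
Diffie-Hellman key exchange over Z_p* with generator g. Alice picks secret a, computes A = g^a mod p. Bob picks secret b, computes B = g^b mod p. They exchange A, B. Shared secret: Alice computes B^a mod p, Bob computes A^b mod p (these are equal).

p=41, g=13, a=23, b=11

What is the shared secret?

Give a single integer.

Answer: 11

Derivation:
A = 13^23 mod 41  (bits of 23 = 10111)
  bit 0 = 1: r = r^2 * 13 mod 41 = 1^2 * 13 = 1*13 = 13
  bit 1 = 0: r = r^2 mod 41 = 13^2 = 5
  bit 2 = 1: r = r^2 * 13 mod 41 = 5^2 * 13 = 25*13 = 38
  bit 3 = 1: r = r^2 * 13 mod 41 = 38^2 * 13 = 9*13 = 35
  bit 4 = 1: r = r^2 * 13 mod 41 = 35^2 * 13 = 36*13 = 17
  -> A = 17
B = 13^11 mod 41  (bits of 11 = 1011)
  bit 0 = 1: r = r^2 * 13 mod 41 = 1^2 * 13 = 1*13 = 13
  bit 1 = 0: r = r^2 mod 41 = 13^2 = 5
  bit 2 = 1: r = r^2 * 13 mod 41 = 5^2 * 13 = 25*13 = 38
  bit 3 = 1: r = r^2 * 13 mod 41 = 38^2 * 13 = 9*13 = 35
  -> B = 35
s = B^a = 35^23 mod 41  (bits of 23 = 10111)
  bit 0 = 1: r = r^2 * 35 mod 41 = 1^2 * 35 = 1*35 = 35
  bit 1 = 0: r = r^2 mod 41 = 35^2 = 36
  bit 2 = 1: r = r^2 * 35 mod 41 = 36^2 * 35 = 25*35 = 14
  bit 3 = 1: r = r^2 * 35 mod 41 = 14^2 * 35 = 32*35 = 13
  bit 4 = 1: r = r^2 * 35 mod 41 = 13^2 * 35 = 5*35 = 11
  -> s = B^a = 11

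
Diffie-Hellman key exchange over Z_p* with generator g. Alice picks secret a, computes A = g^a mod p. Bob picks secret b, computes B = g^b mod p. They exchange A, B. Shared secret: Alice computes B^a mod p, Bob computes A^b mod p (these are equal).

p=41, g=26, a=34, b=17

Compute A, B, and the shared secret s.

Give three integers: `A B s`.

A = 26^34 mod 41  (bits of 34 = 100010)
  bit 0 = 1: r = r^2 * 26 mod 41 = 1^2 * 26 = 1*26 = 26
  bit 1 = 0: r = r^2 mod 41 = 26^2 = 20
  bit 2 = 0: r = r^2 mod 41 = 20^2 = 31
  bit 3 = 0: r = r^2 mod 41 = 31^2 = 18
  bit 4 = 1: r = r^2 * 26 mod 41 = 18^2 * 26 = 37*26 = 19
  bit 5 = 0: r = r^2 mod 41 = 19^2 = 33
  -> A = 33
B = 26^17 mod 41  (bits of 17 = 10001)
  bit 0 = 1: r = r^2 * 26 mod 41 = 1^2 * 26 = 1*26 = 26
  bit 1 = 0: r = r^2 mod 41 = 26^2 = 20
  bit 2 = 0: r = r^2 mod 41 = 20^2 = 31
  bit 3 = 0: r = r^2 mod 41 = 31^2 = 18
  bit 4 = 1: r = r^2 * 26 mod 41 = 18^2 * 26 = 37*26 = 19
  -> B = 19
s = B^a = 19^34 mod 41  (bits of 34 = 100010)
  bit 0 = 1: r = r^2 * 19 mod 41 = 1^2 * 19 = 1*19 = 19
  bit 1 = 0: r = r^2 mod 41 = 19^2 = 33
  bit 2 = 0: r = r^2 mod 41 = 33^2 = 23
  bit 3 = 0: r = r^2 mod 41 = 23^2 = 37
  bit 4 = 1: r = r^2 * 19 mod 41 = 37^2 * 19 = 16*19 = 17
  bit 5 = 0: r = r^2 mod 41 = 17^2 = 2
  -> s = B^a = 2

Answer: 33 19 2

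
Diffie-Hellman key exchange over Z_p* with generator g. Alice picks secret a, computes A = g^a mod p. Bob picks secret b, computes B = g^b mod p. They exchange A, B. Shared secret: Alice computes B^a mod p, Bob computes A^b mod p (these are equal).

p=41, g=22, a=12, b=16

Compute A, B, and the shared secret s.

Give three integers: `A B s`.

A = 22^12 mod 41  (bits of 12 = 1100)
  bit 0 = 1: r = r^2 * 22 mod 41 = 1^2 * 22 = 1*22 = 22
  bit 1 = 1: r = r^2 * 22 mod 41 = 22^2 * 22 = 33*22 = 29
  bit 2 = 0: r = r^2 mod 41 = 29^2 = 21
  bit 3 = 0: r = r^2 mod 41 = 21^2 = 31
  -> A = 31
B = 22^16 mod 41  (bits of 16 = 10000)
  bit 0 = 1: r = r^2 * 22 mod 41 = 1^2 * 22 = 1*22 = 22
  bit 1 = 0: r = r^2 mod 41 = 22^2 = 33
  bit 2 = 0: r = r^2 mod 41 = 33^2 = 23
  bit 3 = 0: r = r^2 mod 41 = 23^2 = 37
  bit 4 = 0: r = r^2 mod 41 = 37^2 = 16
  -> B = 16
s = B^a = 16^12 mod 41  (bits of 12 = 1100)
  bit 0 = 1: r = r^2 * 16 mod 41 = 1^2 * 16 = 1*16 = 16
  bit 1 = 1: r = r^2 * 16 mod 41 = 16^2 * 16 = 10*16 = 37
  bit 2 = 0: r = r^2 mod 41 = 37^2 = 16
  bit 3 = 0: r = r^2 mod 41 = 16^2 = 10
  -> s = B^a = 10

Answer: 31 16 10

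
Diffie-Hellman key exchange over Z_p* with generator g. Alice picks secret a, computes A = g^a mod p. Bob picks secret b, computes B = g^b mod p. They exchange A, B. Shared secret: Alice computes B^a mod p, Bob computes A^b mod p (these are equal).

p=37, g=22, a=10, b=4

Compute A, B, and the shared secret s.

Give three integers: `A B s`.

Answer: 21 9 9

Derivation:
A = 22^10 mod 37  (bits of 10 = 1010)
  bit 0 = 1: r = r^2 * 22 mod 37 = 1^2 * 22 = 1*22 = 22
  bit 1 = 0: r = r^2 mod 37 = 22^2 = 3
  bit 2 = 1: r = r^2 * 22 mod 37 = 3^2 * 22 = 9*22 = 13
  bit 3 = 0: r = r^2 mod 37 = 13^2 = 21
  -> A = 21
B = 22^4 mod 37  (bits of 4 = 100)
  bit 0 = 1: r = r^2 * 22 mod 37 = 1^2 * 22 = 1*22 = 22
  bit 1 = 0: r = r^2 mod 37 = 22^2 = 3
  bit 2 = 0: r = r^2 mod 37 = 3^2 = 9
  -> B = 9
s = B^a = 9^10 mod 37  (bits of 10 = 1010)
  bit 0 = 1: r = r^2 * 9 mod 37 = 1^2 * 9 = 1*9 = 9
  bit 1 = 0: r = r^2 mod 37 = 9^2 = 7
  bit 2 = 1: r = r^2 * 9 mod 37 = 7^2 * 9 = 12*9 = 34
  bit 3 = 0: r = r^2 mod 37 = 34^2 = 9
  -> s = B^a = 9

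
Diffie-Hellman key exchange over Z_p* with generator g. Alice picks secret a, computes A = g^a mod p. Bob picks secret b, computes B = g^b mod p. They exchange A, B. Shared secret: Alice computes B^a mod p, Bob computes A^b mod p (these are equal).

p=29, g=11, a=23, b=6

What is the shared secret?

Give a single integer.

Answer: 6

Derivation:
A = 11^23 mod 29  (bits of 23 = 10111)
  bit 0 = 1: r = r^2 * 11 mod 29 = 1^2 * 11 = 1*11 = 11
  bit 1 = 0: r = r^2 mod 29 = 11^2 = 5
  bit 2 = 1: r = r^2 * 11 mod 29 = 5^2 * 11 = 25*11 = 14
  bit 3 = 1: r = r^2 * 11 mod 29 = 14^2 * 11 = 22*11 = 10
  bit 4 = 1: r = r^2 * 11 mod 29 = 10^2 * 11 = 13*11 = 27
  -> A = 27
B = 11^6 mod 29  (bits of 6 = 110)
  bit 0 = 1: r = r^2 * 11 mod 29 = 1^2 * 11 = 1*11 = 11
  bit 1 = 1: r = r^2 * 11 mod 29 = 11^2 * 11 = 5*11 = 26
  bit 2 = 0: r = r^2 mod 29 = 26^2 = 9
  -> B = 9
s = B^a = 9^23 mod 29  (bits of 23 = 10111)
  bit 0 = 1: r = r^2 * 9 mod 29 = 1^2 * 9 = 1*9 = 9
  bit 1 = 0: r = r^2 mod 29 = 9^2 = 23
  bit 2 = 1: r = r^2 * 9 mod 29 = 23^2 * 9 = 7*9 = 5
  bit 3 = 1: r = r^2 * 9 mod 29 = 5^2 * 9 = 25*9 = 22
  bit 4 = 1: r = r^2 * 9 mod 29 = 22^2 * 9 = 20*9 = 6
  -> s = B^a = 6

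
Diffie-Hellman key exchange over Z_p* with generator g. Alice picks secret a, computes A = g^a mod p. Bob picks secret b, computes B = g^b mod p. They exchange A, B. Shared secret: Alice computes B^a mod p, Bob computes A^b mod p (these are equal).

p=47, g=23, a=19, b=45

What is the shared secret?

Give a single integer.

A = 23^19 mod 47  (bits of 19 = 10011)
  bit 0 = 1: r = r^2 * 23 mod 47 = 1^2 * 23 = 1*23 = 23
  bit 1 = 0: r = r^2 mod 47 = 23^2 = 12
  bit 2 = 0: r = r^2 mod 47 = 12^2 = 3
  bit 3 = 1: r = r^2 * 23 mod 47 = 3^2 * 23 = 9*23 = 19
  bit 4 = 1: r = r^2 * 23 mod 47 = 19^2 * 23 = 32*23 = 31
  -> A = 31
B = 23^45 mod 47  (bits of 45 = 101101)
  bit 0 = 1: r = r^2 * 23 mod 47 = 1^2 * 23 = 1*23 = 23
  bit 1 = 0: r = r^2 mod 47 = 23^2 = 12
  bit 2 = 1: r = r^2 * 23 mod 47 = 12^2 * 23 = 3*23 = 22
  bit 3 = 1: r = r^2 * 23 mod 47 = 22^2 * 23 = 14*23 = 40
  bit 4 = 0: r = r^2 mod 47 = 40^2 = 2
  bit 5 = 1: r = r^2 * 23 mod 47 = 2^2 * 23 = 4*23 = 45
  -> B = 45
s = B^a = 45^19 mod 47  (bits of 19 = 10011)
  bit 0 = 1: r = r^2 * 45 mod 47 = 1^2 * 45 = 1*45 = 45
  bit 1 = 0: r = r^2 mod 47 = 45^2 = 4
  bit 2 = 0: r = r^2 mod 47 = 4^2 = 16
  bit 3 = 1: r = r^2 * 45 mod 47 = 16^2 * 45 = 21*45 = 5
  bit 4 = 1: r = r^2 * 45 mod 47 = 5^2 * 45 = 25*45 = 44
  -> s = B^a = 44

Answer: 44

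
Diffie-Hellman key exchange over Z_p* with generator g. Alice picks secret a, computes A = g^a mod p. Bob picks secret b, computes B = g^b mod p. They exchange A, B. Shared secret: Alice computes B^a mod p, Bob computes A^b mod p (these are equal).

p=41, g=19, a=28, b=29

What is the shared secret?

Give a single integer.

Answer: 31

Derivation:
A = 19^28 mod 41  (bits of 28 = 11100)
  bit 0 = 1: r = r^2 * 19 mod 41 = 1^2 * 19 = 1*19 = 19
  bit 1 = 1: r = r^2 * 19 mod 41 = 19^2 * 19 = 33*19 = 12
  bit 2 = 1: r = r^2 * 19 mod 41 = 12^2 * 19 = 21*19 = 30
  bit 3 = 0: r = r^2 mod 41 = 30^2 = 39
  bit 4 = 0: r = r^2 mod 41 = 39^2 = 4
  -> A = 4
B = 19^29 mod 41  (bits of 29 = 11101)
  bit 0 = 1: r = r^2 * 19 mod 41 = 1^2 * 19 = 1*19 = 19
  bit 1 = 1: r = r^2 * 19 mod 41 = 19^2 * 19 = 33*19 = 12
  bit 2 = 1: r = r^2 * 19 mod 41 = 12^2 * 19 = 21*19 = 30
  bit 3 = 0: r = r^2 mod 41 = 30^2 = 39
  bit 4 = 1: r = r^2 * 19 mod 41 = 39^2 * 19 = 4*19 = 35
  -> B = 35
s = B^a = 35^28 mod 41  (bits of 28 = 11100)
  bit 0 = 1: r = r^2 * 35 mod 41 = 1^2 * 35 = 1*35 = 35
  bit 1 = 1: r = r^2 * 35 mod 41 = 35^2 * 35 = 36*35 = 30
  bit 2 = 1: r = r^2 * 35 mod 41 = 30^2 * 35 = 39*35 = 12
  bit 3 = 0: r = r^2 mod 41 = 12^2 = 21
  bit 4 = 0: r = r^2 mod 41 = 21^2 = 31
  -> s = B^a = 31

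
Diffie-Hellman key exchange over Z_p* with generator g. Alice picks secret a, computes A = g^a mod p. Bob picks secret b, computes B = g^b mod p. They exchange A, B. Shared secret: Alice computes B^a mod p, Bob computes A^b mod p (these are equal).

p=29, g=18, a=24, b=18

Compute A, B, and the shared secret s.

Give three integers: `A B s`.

Answer: 7 4 23

Derivation:
A = 18^24 mod 29  (bits of 24 = 11000)
  bit 0 = 1: r = r^2 * 18 mod 29 = 1^2 * 18 = 1*18 = 18
  bit 1 = 1: r = r^2 * 18 mod 29 = 18^2 * 18 = 5*18 = 3
  bit 2 = 0: r = r^2 mod 29 = 3^2 = 9
  bit 3 = 0: r = r^2 mod 29 = 9^2 = 23
  bit 4 = 0: r = r^2 mod 29 = 23^2 = 7
  -> A = 7
B = 18^18 mod 29  (bits of 18 = 10010)
  bit 0 = 1: r = r^2 * 18 mod 29 = 1^2 * 18 = 1*18 = 18
  bit 1 = 0: r = r^2 mod 29 = 18^2 = 5
  bit 2 = 0: r = r^2 mod 29 = 5^2 = 25
  bit 3 = 1: r = r^2 * 18 mod 29 = 25^2 * 18 = 16*18 = 27
  bit 4 = 0: r = r^2 mod 29 = 27^2 = 4
  -> B = 4
s = B^a = 4^24 mod 29  (bits of 24 = 11000)
  bit 0 = 1: r = r^2 * 4 mod 29 = 1^2 * 4 = 1*4 = 4
  bit 1 = 1: r = r^2 * 4 mod 29 = 4^2 * 4 = 16*4 = 6
  bit 2 = 0: r = r^2 mod 29 = 6^2 = 7
  bit 3 = 0: r = r^2 mod 29 = 7^2 = 20
  bit 4 = 0: r = r^2 mod 29 = 20^2 = 23
  -> s = B^a = 23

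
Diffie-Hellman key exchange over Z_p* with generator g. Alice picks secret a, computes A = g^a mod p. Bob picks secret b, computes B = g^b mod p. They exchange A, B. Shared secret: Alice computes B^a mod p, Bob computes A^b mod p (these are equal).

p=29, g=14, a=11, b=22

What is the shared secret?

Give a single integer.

A = 14^11 mod 29  (bits of 11 = 1011)
  bit 0 = 1: r = r^2 * 14 mod 29 = 1^2 * 14 = 1*14 = 14
  bit 1 = 0: r = r^2 mod 29 = 14^2 = 22
  bit 2 = 1: r = r^2 * 14 mod 29 = 22^2 * 14 = 20*14 = 19
  bit 3 = 1: r = r^2 * 14 mod 29 = 19^2 * 14 = 13*14 = 8
  -> A = 8
B = 14^22 mod 29  (bits of 22 = 10110)
  bit 0 = 1: r = r^2 * 14 mod 29 = 1^2 * 14 = 1*14 = 14
  bit 1 = 0: r = r^2 mod 29 = 14^2 = 22
  bit 2 = 1: r = r^2 * 14 mod 29 = 22^2 * 14 = 20*14 = 19
  bit 3 = 1: r = r^2 * 14 mod 29 = 19^2 * 14 = 13*14 = 8
  bit 4 = 0: r = r^2 mod 29 = 8^2 = 6
  -> B = 6
s = B^a = 6^11 mod 29  (bits of 11 = 1011)
  bit 0 = 1: r = r^2 * 6 mod 29 = 1^2 * 6 = 1*6 = 6
  bit 1 = 0: r = r^2 mod 29 = 6^2 = 7
  bit 2 = 1: r = r^2 * 6 mod 29 = 7^2 * 6 = 20*6 = 4
  bit 3 = 1: r = r^2 * 6 mod 29 = 4^2 * 6 = 16*6 = 9
  -> s = B^a = 9

Answer: 9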